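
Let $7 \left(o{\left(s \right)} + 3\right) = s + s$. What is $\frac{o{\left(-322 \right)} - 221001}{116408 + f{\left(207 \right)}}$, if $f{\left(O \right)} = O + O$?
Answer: $- \frac{110548}{58411} \approx -1.8926$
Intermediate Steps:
$o{\left(s \right)} = -3 + \frac{2 s}{7}$ ($o{\left(s \right)} = -3 + \frac{s + s}{7} = -3 + \frac{2 s}{7}$)
$f{\left(O \right)} = 2 O$
$\frac{o{\left(-322 \right)} - 221001}{116408 + f{\left(207 \right)}} = \frac{\left(-3 + \frac{2}{7} \left(-322\right)\right) - 221001}{116408 + 2 \cdot 207} = \frac{\left(-3 - 92\right) - 221001}{116408 + 414} = \frac{-95 - 221001}{116822} = \left(-221096\right) \frac{1}{116822} = - \frac{110548}{58411}$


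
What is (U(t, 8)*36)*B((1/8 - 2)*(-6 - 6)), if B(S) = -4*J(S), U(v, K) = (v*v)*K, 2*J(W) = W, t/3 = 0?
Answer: 0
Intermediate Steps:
t = 0 (t = 3*0 = 0)
J(W) = W/2
U(v, K) = K*v² (U(v, K) = v²*K = K*v²)
B(S) = -2*S
(U(t, 8)*36)*B((1/8 - 2)*(-6 - 6)) = ((8*0²)*36)*(-2*(1/8 - 2)*(-6 - 6)) = ((8*0)*36)*(-2*(⅛ - 2)*(-12)) = (0*36)*(-(-15)*(-12)/4) = 0*(-2*45/2) = 0*(-45) = 0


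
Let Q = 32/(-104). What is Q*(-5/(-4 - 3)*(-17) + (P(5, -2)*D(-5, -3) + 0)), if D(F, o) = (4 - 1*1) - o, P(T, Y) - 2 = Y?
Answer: 340/91 ≈ 3.7363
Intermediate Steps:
P(T, Y) = 2 + Y
D(F, o) = 3 - o (D(F, o) = (4 - 1) - o = 3 - o)
Q = -4/13 (Q = 32*(-1/104) = -4/13 ≈ -0.30769)
Q*(-5/(-4 - 3)*(-17) + (P(5, -2)*D(-5, -3) + 0)) = -4*(-5/(-4 - 3)*(-17) + ((2 - 2)*(3 - 1*(-3)) + 0))/13 = -4*(-5/(-7)*(-17) + (0*(3 + 3) + 0))/13 = -4*(-5*(-⅐)*(-17) + (0*6 + 0))/13 = -4*((5/7)*(-17) + (0 + 0))/13 = -4*(-85/7 + 0)/13 = -4/13*(-85/7) = 340/91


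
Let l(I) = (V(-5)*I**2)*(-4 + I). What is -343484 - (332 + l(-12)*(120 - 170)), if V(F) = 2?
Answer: -574216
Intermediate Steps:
l(I) = 2*I**2*(-4 + I) (l(I) = (2*I**2)*(-4 + I) = 2*I**2*(-4 + I))
-343484 - (332 + l(-12)*(120 - 170)) = -343484 - (332 + (2*(-12)**2*(-4 - 12))*(120 - 170)) = -343484 - (332 + (2*144*(-16))*(-50)) = -343484 - (332 - 4608*(-50)) = -343484 - (332 + 230400) = -343484 - 1*230732 = -343484 - 230732 = -574216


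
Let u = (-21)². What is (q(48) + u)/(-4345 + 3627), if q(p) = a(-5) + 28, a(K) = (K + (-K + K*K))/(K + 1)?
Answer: -1851/2872 ≈ -0.64450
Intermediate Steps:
u = 441
a(K) = K²/(1 + K) (a(K) = (K + (-K + K²))/(1 + K) = (K + (K² - K))/(1 + K) = K²/(1 + K))
q(p) = 87/4 (q(p) = (-5)²/(1 - 5) + 28 = 25/(-4) + 28 = 25*(-¼) + 28 = -25/4 + 28 = 87/4)
(q(48) + u)/(-4345 + 3627) = (87/4 + 441)/(-4345 + 3627) = (1851/4)/(-718) = (1851/4)*(-1/718) = -1851/2872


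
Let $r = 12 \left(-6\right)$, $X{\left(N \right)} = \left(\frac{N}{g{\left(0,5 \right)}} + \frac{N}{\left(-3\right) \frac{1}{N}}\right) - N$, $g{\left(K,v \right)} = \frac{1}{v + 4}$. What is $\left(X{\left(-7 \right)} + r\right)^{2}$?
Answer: $\frac{187489}{9} \approx 20832.0$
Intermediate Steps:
$g{\left(K,v \right)} = \frac{1}{4 + v}$
$X{\left(N \right)} = 8 N - \frac{N^{2}}{3}$ ($X{\left(N \right)} = \left(\frac{N}{\frac{1}{4 + 5}} + \frac{N}{\left(-3\right) \frac{1}{N}}\right) - N = \left(\frac{N}{\frac{1}{9}} + N \left(- \frac{N}{3}\right)\right) - N = \left(N \frac{1}{\frac{1}{9}} - \frac{N^{2}}{3}\right) - N = \left(N 9 - \frac{N^{2}}{3}\right) - N = \left(9 N - \frac{N^{2}}{3}\right) - N = 8 N - \frac{N^{2}}{3}$)
$r = -72$
$\left(X{\left(-7 \right)} + r\right)^{2} = \left(\frac{1}{3} \left(-7\right) \left(24 - -7\right) - 72\right)^{2} = \left(\frac{1}{3} \left(-7\right) \left(24 + 7\right) - 72\right)^{2} = \left(\frac{1}{3} \left(-7\right) 31 - 72\right)^{2} = \left(- \frac{217}{3} - 72\right)^{2} = \left(- \frac{433}{3}\right)^{2} = \frac{187489}{9}$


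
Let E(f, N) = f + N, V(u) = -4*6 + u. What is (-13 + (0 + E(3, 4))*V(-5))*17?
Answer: -3672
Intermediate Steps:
V(u) = -24 + u
E(f, N) = N + f
(-13 + (0 + E(3, 4))*V(-5))*17 = (-13 + (0 + (4 + 3))*(-24 - 5))*17 = (-13 + (0 + 7)*(-29))*17 = (-13 + 7*(-29))*17 = (-13 - 203)*17 = -216*17 = -3672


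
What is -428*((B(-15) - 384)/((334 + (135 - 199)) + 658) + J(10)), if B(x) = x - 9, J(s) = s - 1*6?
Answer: -44191/29 ≈ -1523.8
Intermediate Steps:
J(s) = -6 + s (J(s) = s - 6 = -6 + s)
B(x) = -9 + x
-428*((B(-15) - 384)/((334 + (135 - 199)) + 658) + J(10)) = -428*(((-9 - 15) - 384)/((334 + (135 - 199)) + 658) + (-6 + 10)) = -428*((-24 - 384)/((334 - 64) + 658) + 4) = -428*(-408/(270 + 658) + 4) = -428*(-408/928 + 4) = -428*(-408*1/928 + 4) = -428*(-51/116 + 4) = -428*413/116 = -44191/29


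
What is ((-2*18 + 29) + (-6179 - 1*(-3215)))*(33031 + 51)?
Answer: -98286622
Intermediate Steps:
((-2*18 + 29) + (-6179 - 1*(-3215)))*(33031 + 51) = ((-36 + 29) + (-6179 + 3215))*33082 = (-7 - 2964)*33082 = -2971*33082 = -98286622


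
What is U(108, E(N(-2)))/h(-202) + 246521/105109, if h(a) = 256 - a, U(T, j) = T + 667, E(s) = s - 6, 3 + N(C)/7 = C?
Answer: 194366093/48139922 ≈ 4.0375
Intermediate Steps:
N(C) = -21 + 7*C
E(s) = -6 + s
U(T, j) = 667 + T
U(108, E(N(-2)))/h(-202) + 246521/105109 = (667 + 108)/(256 - 1*(-202)) + 246521/105109 = 775/(256 + 202) + 246521*(1/105109) = 775/458 + 246521/105109 = 194366093/48139922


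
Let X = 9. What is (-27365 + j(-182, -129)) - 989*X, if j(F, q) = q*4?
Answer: -36782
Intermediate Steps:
j(F, q) = 4*q
(-27365 + j(-182, -129)) - 989*X = (-27365 + 4*(-129)) - 989*9 = (-27365 - 516) - 8901 = -27881 - 8901 = -36782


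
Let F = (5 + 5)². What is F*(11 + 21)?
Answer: 3200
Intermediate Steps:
F = 100 (F = 10² = 100)
F*(11 + 21) = 100*(11 + 21) = 100*32 = 3200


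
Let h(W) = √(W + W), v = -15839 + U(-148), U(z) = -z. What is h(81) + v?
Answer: -15691 + 9*√2 ≈ -15678.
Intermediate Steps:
v = -15691 (v = -15839 - 1*(-148) = -15839 + 148 = -15691)
h(W) = √2*√W (h(W) = √(2*W) = √2*√W)
h(81) + v = √2*√81 - 15691 = √2*9 - 15691 = 9*√2 - 15691 = -15691 + 9*√2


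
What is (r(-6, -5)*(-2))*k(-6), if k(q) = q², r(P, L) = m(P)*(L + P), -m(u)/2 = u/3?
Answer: 3168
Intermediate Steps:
m(u) = -2*u/3
r(P, L) = -2*P*(L + P)/3 (r(P, L) = (-2*P/3)*(L + P) = -2*P*(L + P)/3)
(r(-6, -5)*(-2))*k(-6) = (-⅔*(-6)*(-5 - 6)*(-2))*(-6)² = (-⅔*(-6)*(-11)*(-2))*36 = -44*(-2)*36 = 88*36 = 3168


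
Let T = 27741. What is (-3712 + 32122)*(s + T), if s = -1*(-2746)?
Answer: 866135670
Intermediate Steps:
s = 2746
(-3712 + 32122)*(s + T) = (-3712 + 32122)*(2746 + 27741) = 28410*30487 = 866135670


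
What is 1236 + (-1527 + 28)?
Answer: -263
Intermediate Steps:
1236 + (-1527 + 28) = 1236 - 1499 = -263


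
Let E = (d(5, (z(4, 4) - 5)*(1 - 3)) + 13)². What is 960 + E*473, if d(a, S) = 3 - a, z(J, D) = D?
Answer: 58193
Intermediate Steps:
E = 121 (E = ((3 - 1*5) + 13)² = ((3 - 5) + 13)² = (-2 + 13)² = 11² = 121)
960 + E*473 = 960 + 121*473 = 960 + 57233 = 58193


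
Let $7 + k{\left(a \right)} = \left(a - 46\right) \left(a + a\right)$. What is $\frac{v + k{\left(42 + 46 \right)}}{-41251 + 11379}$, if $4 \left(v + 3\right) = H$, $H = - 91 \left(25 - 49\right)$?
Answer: $- \frac{991}{3734} \approx -0.2654$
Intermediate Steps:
$H = 2184$ ($H = - 91 \left(25 - 49\right) = \left(-91\right) \left(-24\right) = 2184$)
$k{\left(a \right)} = -7 + 2 a \left(-46 + a\right)$ ($k{\left(a \right)} = -7 + \left(a - 46\right) \left(a + a\right) = -7 + \left(-46 + a\right) 2 a = -7 + 2 a \left(-46 + a\right)$)
$v = 543$ ($v = -3 + \frac{1}{4} \cdot 2184 = -3 + 546 = 543$)
$\frac{v + k{\left(42 + 46 \right)}}{-41251 + 11379} = \frac{543 - \left(7 - 2 \left(42 + 46\right)^{2} + 92 \left(42 + 46\right)\right)}{-41251 + 11379} = \frac{543 - \left(8103 - 15488\right)}{-29872} = \left(543 - -7385\right) \left(- \frac{1}{29872}\right) = \left(543 + 7385\right) \left(- \frac{1}{29872}\right) = 7928 \left(- \frac{1}{29872}\right) = - \frac{991}{3734}$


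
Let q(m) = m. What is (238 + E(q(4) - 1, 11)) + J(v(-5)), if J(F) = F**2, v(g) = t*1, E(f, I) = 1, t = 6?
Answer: 275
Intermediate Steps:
v(g) = 6 (v(g) = 6*1 = 6)
(238 + E(q(4) - 1, 11)) + J(v(-5)) = (238 + 1) + 6**2 = 239 + 36 = 275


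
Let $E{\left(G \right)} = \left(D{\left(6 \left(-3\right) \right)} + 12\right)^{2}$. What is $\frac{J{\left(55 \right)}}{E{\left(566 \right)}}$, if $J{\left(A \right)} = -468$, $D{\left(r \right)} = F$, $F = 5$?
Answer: $- \frac{468}{289} \approx -1.6194$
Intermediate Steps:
$D{\left(r \right)} = 5$
$E{\left(G \right)} = 289$ ($E{\left(G \right)} = \left(5 + 12\right)^{2} = 17^{2} = 289$)
$\frac{J{\left(55 \right)}}{E{\left(566 \right)}} = - \frac{468}{289}$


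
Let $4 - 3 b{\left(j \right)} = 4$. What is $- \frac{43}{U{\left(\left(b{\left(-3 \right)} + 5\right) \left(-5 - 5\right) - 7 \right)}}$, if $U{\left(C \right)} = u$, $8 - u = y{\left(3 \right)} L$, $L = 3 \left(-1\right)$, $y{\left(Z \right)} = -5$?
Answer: $\frac{43}{7} \approx 6.1429$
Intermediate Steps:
$b{\left(j \right)} = 0$ ($b{\left(j \right)} = \frac{4}{3} - \frac{4}{3} = 0$)
$L = -3$
$u = -7$ ($u = 8 - \left(-5\right) \left(-3\right) = 8 - 15 = -7$)
$U{\left(C \right)} = -7$
$- \frac{43}{U{\left(\left(b{\left(-3 \right)} + 5\right) \left(-5 - 5\right) - 7 \right)}} = - \frac{43}{-7} = \left(-43\right) \left(- \frac{1}{7}\right) = \frac{43}{7}$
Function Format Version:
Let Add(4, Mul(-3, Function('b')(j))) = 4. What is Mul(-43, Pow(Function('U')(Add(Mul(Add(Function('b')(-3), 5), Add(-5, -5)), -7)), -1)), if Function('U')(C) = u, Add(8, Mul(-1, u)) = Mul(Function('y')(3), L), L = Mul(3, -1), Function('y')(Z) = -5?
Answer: Rational(43, 7) ≈ 6.1429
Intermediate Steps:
Function('b')(j) = 0 (Function('b')(j) = Add(Rational(4, 3), Mul(Rational(-1, 3), 4)) = Add(Rational(4, 3), Rational(-4, 3)) = 0)
L = -3
u = -7 (u = Add(8, Mul(-1, Mul(-5, -3))) = Add(8, Mul(-1, 15)) = Add(8, -15) = -7)
Function('U')(C) = -7
Mul(-43, Pow(Function('U')(Add(Mul(Add(Function('b')(-3), 5), Add(-5, -5)), -7)), -1)) = Mul(-43, Pow(-7, -1)) = Mul(-43, Rational(-1, 7)) = Rational(43, 7)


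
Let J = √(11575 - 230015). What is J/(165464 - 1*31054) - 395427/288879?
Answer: -131809/96293 + I*√54610/67205 ≈ -1.3688 + 0.0034772*I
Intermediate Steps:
J = 2*I*√54610 (J = √(-218440) = 2*I*√54610 ≈ 467.38*I)
J/(165464 - 1*31054) - 395427/288879 = (2*I*√54610)/(165464 - 1*31054) - 395427/288879 = (2*I*√54610)/(165464 - 31054) - 395427*1/288879 = (2*I*√54610)/134410 - 131809/96293 = (2*I*√54610)*(1/134410) - 131809/96293 = I*√54610/67205 - 131809/96293 = -131809/96293 + I*√54610/67205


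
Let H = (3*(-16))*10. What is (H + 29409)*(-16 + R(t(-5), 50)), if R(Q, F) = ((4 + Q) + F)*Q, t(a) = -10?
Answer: -13191624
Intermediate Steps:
R(Q, F) = Q*(4 + F + Q) (R(Q, F) = (4 + F + Q)*Q = Q*(4 + F + Q))
H = -480 (H = -48*10 = -480)
(H + 29409)*(-16 + R(t(-5), 50)) = (-480 + 29409)*(-16 - 10*(4 + 50 - 10)) = 28929*(-16 - 10*44) = 28929*(-16 - 440) = 28929*(-456) = -13191624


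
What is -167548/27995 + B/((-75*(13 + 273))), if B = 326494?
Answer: -10524053/496275 ≈ -21.206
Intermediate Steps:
-167548/27995 + B/((-75*(13 + 273))) = -167548/27995 + 326494/((-75*(13 + 273))) = -167548*1/27995 + 326494/((-75*286)) = -167548/27995 + 326494/(-21450) = -167548/27995 + 326494*(-1/21450) = -167548/27995 - 163247/10725 = -10524053/496275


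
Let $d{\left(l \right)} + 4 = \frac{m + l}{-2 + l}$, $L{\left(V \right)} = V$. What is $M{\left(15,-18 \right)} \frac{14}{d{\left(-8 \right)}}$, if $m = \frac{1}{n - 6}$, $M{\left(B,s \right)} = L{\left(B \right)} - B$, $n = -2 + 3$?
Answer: $0$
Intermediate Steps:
$n = 1$
$M{\left(B,s \right)} = 0$ ($M{\left(B,s \right)} = B - B = 0$)
$m = - \frac{1}{5}$ ($m = \frac{1}{1 - 6} = \frac{1}{-5} = - \frac{1}{5} \approx -0.2$)
$d{\left(l \right)} = -4 + \frac{- \frac{1}{5} + l}{-2 + l}$
$M{\left(15,-18 \right)} \frac{14}{d{\left(-8 \right)}} = 0 \frac{14}{\frac{3}{5} \frac{1}{-2 - 8} \left(13 - -40\right)} = 0 \frac{14}{\frac{3}{5} \frac{1}{-10} \left(13 + 40\right)} = 0 \frac{14}{\frac{3}{5} \left(- \frac{1}{10}\right) 53} = 0 \frac{14}{- \frac{159}{50}} = 0 \cdot 14 \left(- \frac{50}{159}\right) = 0 \left(- \frac{700}{159}\right) = 0$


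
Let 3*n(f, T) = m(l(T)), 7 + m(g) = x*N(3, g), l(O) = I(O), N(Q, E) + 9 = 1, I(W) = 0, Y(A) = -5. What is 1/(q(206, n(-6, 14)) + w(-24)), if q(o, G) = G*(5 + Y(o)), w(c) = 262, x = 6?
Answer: 1/262 ≈ 0.0038168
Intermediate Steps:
N(Q, E) = -8 (N(Q, E) = -9 + 1 = -8)
l(O) = 0
m(g) = -55 (m(g) = -7 + 6*(-8) = -7 - 48 = -55)
n(f, T) = -55/3 (n(f, T) = (⅓)*(-55) = -55/3)
q(o, G) = 0 (q(o, G) = G*(5 - 5) = G*0 = 0)
1/(q(206, n(-6, 14)) + w(-24)) = 1/(0 + 262) = 1/262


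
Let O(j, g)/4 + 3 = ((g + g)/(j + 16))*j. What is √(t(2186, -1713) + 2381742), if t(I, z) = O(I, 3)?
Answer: √320796041018/367 ≈ 1543.3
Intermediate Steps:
O(j, g) = -12 + 8*g*j/(16 + j) (O(j, g) = -12 + 4*(((g + g)/(j + 16))*j) = -12 + 4*(((2*g)/(16 + j))*j) = -12 + 4*((2*g/(16 + j))*j) = -12 + 4*(2*g*j/(16 + j)) = -12 + 8*g*j/(16 + j))
t(I, z) = 4*(-48 + 3*I)/(16 + I) (t(I, z) = 4*(-48 - 3*I + 2*3*I)/(16 + I) = 4*(-48 - 3*I + 6*I)/(16 + I) = 4*(-48 + 3*I)/(16 + I))
√(t(2186, -1713) + 2381742) = √(12*(-16 + 2186)/(16 + 2186) + 2381742) = √(12*2170/2202 + 2381742) = √(12*(1/2202)*2170 + 2381742) = √(4340/367 + 2381742) = √(874103654/367) = √320796041018/367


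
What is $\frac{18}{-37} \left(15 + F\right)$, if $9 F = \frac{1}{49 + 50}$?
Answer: $- \frac{26732}{3663} \approx -7.2978$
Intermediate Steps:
$F = \frac{1}{891}$ ($F = \frac{1}{9 \left(49 + 50\right)} = \frac{1}{9 \cdot 99} = \frac{1}{9} \cdot \frac{1}{99} = \frac{1}{891} \approx 0.0011223$)
$\frac{18}{-37} \left(15 + F\right) = \frac{18}{-37} \left(15 + \frac{1}{891}\right) = 18 \left(- \frac{1}{37}\right) \frac{13366}{891} = \left(- \frac{18}{37}\right) \frac{13366}{891} = - \frac{26732}{3663}$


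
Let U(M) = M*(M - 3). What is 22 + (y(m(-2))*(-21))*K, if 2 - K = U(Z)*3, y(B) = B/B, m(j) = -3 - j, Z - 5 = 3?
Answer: 2500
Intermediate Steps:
Z = 8 (Z = 5 + 3 = 8)
y(B) = 1
U(M) = M*(-3 + M)
K = -118 (K = 2 - 8*(-3 + 8)*3 = 2 - 8*5*3 = 2 - 40*3 = 2 - 1*120 = 2 - 120 = -118)
22 + (y(m(-2))*(-21))*K = 22 + (1*(-21))*(-118) = 22 - 21*(-118) = 22 + 2478 = 2500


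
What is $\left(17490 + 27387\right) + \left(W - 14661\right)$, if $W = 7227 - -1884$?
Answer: $39327$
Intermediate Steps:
$W = 9111$ ($W = 7227 + 1884 = 9111$)
$\left(17490 + 27387\right) + \left(W - 14661\right) = \left(17490 + 27387\right) + \left(9111 - 14661\right) = 44877 - 5550 = 39327$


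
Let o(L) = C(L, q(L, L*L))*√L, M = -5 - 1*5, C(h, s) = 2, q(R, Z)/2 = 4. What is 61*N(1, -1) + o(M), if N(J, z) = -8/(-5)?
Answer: 488/5 + 2*I*√10 ≈ 97.6 + 6.3246*I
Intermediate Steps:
q(R, Z) = 8 (q(R, Z) = 2*4 = 8)
N(J, z) = 8/5 (N(J, z) = -8*(-⅕) = 8/5)
M = -10 (M = -5 - 5 = -10)
o(L) = 2*√L
61*N(1, -1) + o(M) = 61*(8/5) + 2*√(-10) = 488/5 + 2*(I*√10) = 488/5 + 2*I*√10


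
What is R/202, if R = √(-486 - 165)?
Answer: I*√651/202 ≈ 0.12631*I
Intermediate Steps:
R = I*√651 (R = √(-651) = I*√651 ≈ 25.515*I)
R/202 = (I*√651)/202 = (I*√651)*(1/202) = I*√651/202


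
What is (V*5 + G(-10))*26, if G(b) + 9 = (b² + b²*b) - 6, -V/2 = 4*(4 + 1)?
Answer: -28990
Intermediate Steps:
V = -40 (V = -8*(4 + 1) = -8*5 = -2*20 = -40)
G(b) = -15 + b² + b³ (G(b) = -9 + ((b² + b²*b) - 6) = -9 + ((b² + b³) - 6) = -9 + (-6 + b² + b³) = -15 + b² + b³)
(V*5 + G(-10))*26 = (-40*5 + (-15 + (-10)² + (-10)³))*26 = (-200 + (-15 + 100 - 1000))*26 = (-200 - 915)*26 = -1115*26 = -28990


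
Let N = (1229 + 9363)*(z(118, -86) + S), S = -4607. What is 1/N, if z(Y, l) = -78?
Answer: -1/49623520 ≈ -2.0152e-8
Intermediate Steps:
N = -49623520 (N = (1229 + 9363)*(-78 - 4607) = 10592*(-4685) = -49623520)
1/N = 1/(-49623520) = -1/49623520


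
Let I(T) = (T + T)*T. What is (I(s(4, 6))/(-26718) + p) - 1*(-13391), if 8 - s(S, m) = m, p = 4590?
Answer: 240208175/13359 ≈ 17981.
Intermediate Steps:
s(S, m) = 8 - m
I(T) = 2*T² (I(T) = (2*T)*T = 2*T²)
(I(s(4, 6))/(-26718) + p) - 1*(-13391) = ((2*(8 - 1*6)²)/(-26718) + 4590) - 1*(-13391) = ((2*(8 - 6)²)*(-1/26718) + 4590) + 13391 = ((2*2²)*(-1/26718) + 4590) + 13391 = ((2*4)*(-1/26718) + 4590) + 13391 = (8*(-1/26718) + 4590) + 13391 = (-4/13359 + 4590) + 13391 = 61317806/13359 + 13391 = 240208175/13359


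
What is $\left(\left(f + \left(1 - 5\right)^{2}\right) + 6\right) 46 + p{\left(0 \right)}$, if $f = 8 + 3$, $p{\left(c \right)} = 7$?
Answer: $1525$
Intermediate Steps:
$f = 11$
$\left(\left(f + \left(1 - 5\right)^{2}\right) + 6\right) 46 + p{\left(0 \right)} = \left(\left(11 + \left(1 - 5\right)^{2}\right) + 6\right) 46 + 7 = \left(\left(11 + \left(-4\right)^{2}\right) + 6\right) 46 + 7 = \left(\left(11 + 16\right) + 6\right) 46 + 7 = \left(27 + 6\right) 46 + 7 = 33 \cdot 46 + 7 = 1518 + 7 = 1525$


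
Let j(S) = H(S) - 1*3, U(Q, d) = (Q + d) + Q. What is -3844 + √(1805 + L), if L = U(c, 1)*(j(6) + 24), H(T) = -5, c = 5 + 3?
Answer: -3844 + √2077 ≈ -3798.4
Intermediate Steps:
c = 8
U(Q, d) = d + 2*Q
j(S) = -8 (j(S) = -5 - 1*3 = -5 - 3 = -8)
L = 272 (L = (1 + 2*8)*(-8 + 24) = (1 + 16)*16 = 17*16 = 272)
-3844 + √(1805 + L) = -3844 + √(1805 + 272) = -3844 + √2077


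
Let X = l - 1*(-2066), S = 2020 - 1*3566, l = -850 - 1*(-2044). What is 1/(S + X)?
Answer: 1/1714 ≈ 0.00058343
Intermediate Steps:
l = 1194 (l = -850 + 2044 = 1194)
S = -1546 (S = 2020 - 3566 = -1546)
X = 3260 (X = 1194 - 1*(-2066) = 1194 + 2066 = 3260)
1/(S + X) = 1/(-1546 + 3260) = 1/1714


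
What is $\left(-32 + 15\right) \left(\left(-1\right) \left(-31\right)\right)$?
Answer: $-527$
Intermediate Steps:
$\left(-32 + 15\right) \left(\left(-1\right) \left(-31\right)\right) = \left(-17\right) 31 = -527$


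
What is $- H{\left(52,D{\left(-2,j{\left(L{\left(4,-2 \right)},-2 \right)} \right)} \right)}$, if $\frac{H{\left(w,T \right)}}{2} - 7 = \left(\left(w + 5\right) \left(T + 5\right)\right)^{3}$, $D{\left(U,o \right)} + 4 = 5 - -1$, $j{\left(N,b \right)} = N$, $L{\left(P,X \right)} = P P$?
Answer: $-127042412$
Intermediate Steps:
$L{\left(P,X \right)} = P^{2}$
$D{\left(U,o \right)} = 2$ ($D{\left(U,o \right)} = -4 + \left(5 - -1\right) = -4 + \left(5 + 1\right) = -4 + 6 = 2$)
$H{\left(w,T \right)} = 14 + 2 \left(5 + T\right)^{3} \left(5 + w\right)^{3}$ ($H{\left(w,T \right)} = 14 + 2 \left(\left(w + 5\right) \left(T + 5\right)\right)^{3} = 14 + 2 \left(\left(5 + w\right) \left(5 + T\right)\right)^{3} = 14 + 2 \left(\left(5 + T\right) \left(5 + w\right)\right)^{3} = 14 + 2 \left(5 + T\right)^{3} \left(5 + w\right)^{3}$)
$- H{\left(52,D{\left(-2,j{\left(L{\left(4,-2 \right)},-2 \right)} \right)} \right)} = - (14 + 2 \left(5 + 2\right)^{3} \left(5 + 52\right)^{3}) = - (14 + 2 \cdot 7^{3} \cdot 57^{3}) = - (14 + 2 \cdot 343 \cdot 185193) = - (14 + 127042398) = \left(-1\right) 127042412 = -127042412$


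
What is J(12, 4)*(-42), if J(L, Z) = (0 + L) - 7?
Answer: -210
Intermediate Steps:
J(L, Z) = -7 + L (J(L, Z) = L - 7 = -7 + L)
J(12, 4)*(-42) = (-7 + 12)*(-42) = 5*(-42) = -210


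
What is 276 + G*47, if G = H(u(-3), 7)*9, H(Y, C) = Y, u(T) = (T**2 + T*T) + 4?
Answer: 9582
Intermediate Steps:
u(T) = 4 + 2*T**2 (u(T) = (T**2 + T**2) + 4 = 2*T**2 + 4 = 4 + 2*T**2)
G = 198 (G = (4 + 2*(-3)**2)*9 = (4 + 2*9)*9 = (4 + 18)*9 = 22*9 = 198)
276 + G*47 = 276 + 198*47 = 276 + 9306 = 9582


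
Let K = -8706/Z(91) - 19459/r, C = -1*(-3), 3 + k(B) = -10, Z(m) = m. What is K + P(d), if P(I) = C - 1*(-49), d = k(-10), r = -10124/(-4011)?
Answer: -7142787235/921284 ≈ -7753.1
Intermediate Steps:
r = 10124/4011 (r = -10124*(-1/4011) = 10124/4011 ≈ 2.5241)
k(B) = -13 (k(B) = -3 - 10 = -13)
d = -13
C = 3
P(I) = 52 (P(I) = 3 - 1*(-49) = 3 + 49 = 52)
K = -7190694003/921284 (K = -8706/91 - 19459/10124/4011 = -8706*1/91 - 19459*4011/10124 = -8706/91 - 78050049/10124 = -7190694003/921284 ≈ -7805.1)
K + P(d) = -7190694003/921284 + 52 = -7142787235/921284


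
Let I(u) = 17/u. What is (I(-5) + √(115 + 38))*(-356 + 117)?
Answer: 4063/5 - 717*√17 ≈ -2143.7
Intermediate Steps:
(I(-5) + √(115 + 38))*(-356 + 117) = (17/(-5) + √(115 + 38))*(-356 + 117) = (17*(-⅕) + √153)*(-239) = (-17/5 + 3*√17)*(-239) = 4063/5 - 717*√17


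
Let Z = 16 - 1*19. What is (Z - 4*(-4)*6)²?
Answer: 8649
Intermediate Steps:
Z = -3 (Z = 16 - 19 = -3)
(Z - 4*(-4)*6)² = (-3 - 4*(-4)*6)² = (-3 + 16*6)² = (-3 + 96)² = 93² = 8649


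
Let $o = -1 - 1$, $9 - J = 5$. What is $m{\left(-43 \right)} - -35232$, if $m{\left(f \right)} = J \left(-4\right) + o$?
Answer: $35214$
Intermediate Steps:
$J = 4$ ($J = 9 - 5 = 4$)
$o = -2$ ($o = -1 - 1 = -2$)
$m{\left(f \right)} = -18$ ($m{\left(f \right)} = 4 \left(-4\right) - 2 = -16 - 2 = -18$)
$m{\left(-43 \right)} - -35232 = -18 - -35232 = -18 + 35232 = 35214$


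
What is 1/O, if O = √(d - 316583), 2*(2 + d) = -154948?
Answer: -I*√394059/394059 ≈ -0.001593*I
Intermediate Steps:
d = -77476 (d = -2 + (½)*(-154948) = -2 - 77474 = -77476)
O = I*√394059 (O = √(-77476 - 316583) = √(-394059) = I*√394059 ≈ 627.74*I)
1/O = 1/(I*√394059) = -I*√394059/394059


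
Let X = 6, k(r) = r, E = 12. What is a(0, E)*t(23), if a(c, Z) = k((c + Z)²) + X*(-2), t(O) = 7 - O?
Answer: -2112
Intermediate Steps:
a(c, Z) = -12 + (Z + c)² (a(c, Z) = (c + Z)² + 6*(-2) = (Z + c)² - 12 = -12 + (Z + c)²)
a(0, E)*t(23) = (-12 + (12 + 0)²)*(7 - 1*23) = (-12 + 12²)*(7 - 23) = (-12 + 144)*(-16) = 132*(-16) = -2112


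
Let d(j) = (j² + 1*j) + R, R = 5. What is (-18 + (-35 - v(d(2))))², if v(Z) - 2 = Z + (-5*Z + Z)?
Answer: 484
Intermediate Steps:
d(j) = 5 + j + j² (d(j) = (j² + 1*j) + 5 = (j² + j) + 5 = (j + j²) + 5 = 5 + j + j²)
v(Z) = 2 - 3*Z (v(Z) = 2 + (Z + (-5*Z + Z)) = 2 + (Z - 4*Z) = 2 - 3*Z)
(-18 + (-35 - v(d(2))))² = (-18 + (-35 - (2 - 3*(5 + 2 + 2²))))² = (-18 + (-35 - (2 - 3*(5 + 2 + 4))))² = (-18 + (-35 - (2 - 3*11)))² = (-18 + (-35 - (2 - 33)))² = (-18 + (-35 - 1*(-31)))² = (-18 + (-35 + 31))² = (-18 - 4)² = (-22)² = 484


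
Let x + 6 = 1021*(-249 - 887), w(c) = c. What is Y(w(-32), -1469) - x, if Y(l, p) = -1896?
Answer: 1157966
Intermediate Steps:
x = -1159862 (x = -6 + 1021*(-249 - 887) = -6 + 1021*(-1136) = -6 - 1159856 = -1159862)
Y(w(-32), -1469) - x = -1896 - 1*(-1159862) = -1896 + 1159862 = 1157966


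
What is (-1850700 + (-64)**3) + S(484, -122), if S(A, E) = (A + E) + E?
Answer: -2112604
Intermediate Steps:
S(A, E) = A + 2*E
(-1850700 + (-64)**3) + S(484, -122) = (-1850700 + (-64)**3) + (484 + 2*(-122)) = (-1850700 - 262144) + (484 - 244) = -2112844 + 240 = -2112604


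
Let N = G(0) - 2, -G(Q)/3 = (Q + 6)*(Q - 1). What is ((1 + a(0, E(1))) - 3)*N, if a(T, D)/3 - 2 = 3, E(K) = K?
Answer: 208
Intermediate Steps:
a(T, D) = 15 (a(T, D) = 6 + 3*3 = 6 + 9 = 15)
G(Q) = -3*(-1 + Q)*(6 + Q) (G(Q) = -3*(Q + 6)*(Q - 1) = -3*(6 + Q)*(-1 + Q) = -3*(-1 + Q)*(6 + Q))
N = 16 (N = (18 - 15*0 - 3*0**2) - 2 = (18 + 0 - 3*0) - 2 = (18 + 0 + 0) - 2 = 18 - 2 = 16)
((1 + a(0, E(1))) - 3)*N = ((1 + 15) - 3)*16 = (16 - 3)*16 = 13*16 = 208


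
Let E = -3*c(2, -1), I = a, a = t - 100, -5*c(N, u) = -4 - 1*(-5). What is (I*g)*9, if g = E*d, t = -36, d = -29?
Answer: 106488/5 ≈ 21298.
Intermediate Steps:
c(N, u) = -1/5 (c(N, u) = -(-4 - 1*(-5))/5 = -(-4 + 5)/5 = -1/5*1 = -1/5)
a = -136 (a = -36 - 100 = -136)
I = -136
E = 3/5 (E = -3*(-1/5) = 3/5 ≈ 0.60000)
g = -87/5 (g = (3/5)*(-29) = -87/5 ≈ -17.400)
(I*g)*9 = -136*(-87/5)*9 = (11832/5)*9 = 106488/5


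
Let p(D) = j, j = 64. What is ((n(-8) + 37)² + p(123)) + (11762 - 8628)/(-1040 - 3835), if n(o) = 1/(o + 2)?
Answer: 83073017/58500 ≈ 1420.1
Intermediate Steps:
n(o) = 1/(2 + o)
p(D) = 64
((n(-8) + 37)² + p(123)) + (11762 - 8628)/(-1040 - 3835) = ((1/(2 - 8) + 37)² + 64) + (11762 - 8628)/(-1040 - 3835) = ((1/(-6) + 37)² + 64) + 3134/(-4875) = ((-⅙ + 37)² + 64) + 3134*(-1/4875) = ((221/6)² + 64) - 3134/4875 = (48841/36 + 64) - 3134/4875 = 51145/36 - 3134/4875 = 83073017/58500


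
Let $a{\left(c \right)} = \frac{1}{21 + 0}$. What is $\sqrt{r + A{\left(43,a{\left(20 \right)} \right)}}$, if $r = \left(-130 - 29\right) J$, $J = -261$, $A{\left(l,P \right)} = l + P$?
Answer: $\frac{\sqrt{18320043}}{21} \approx 203.82$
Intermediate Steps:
$a{\left(c \right)} = \frac{1}{21}$
$A{\left(l,P \right)} = P + l$
$r = 41499$ ($r = \left(-130 - 29\right) \left(-261\right) = \left(-159\right) \left(-261\right) = 41499$)
$\sqrt{r + A{\left(43,a{\left(20 \right)} \right)}} = \sqrt{41499 + \left(\frac{1}{21} + 43\right)} = \sqrt{41499 + \frac{904}{21}} = \sqrt{\frac{872383}{21}} = \frac{\sqrt{18320043}}{21}$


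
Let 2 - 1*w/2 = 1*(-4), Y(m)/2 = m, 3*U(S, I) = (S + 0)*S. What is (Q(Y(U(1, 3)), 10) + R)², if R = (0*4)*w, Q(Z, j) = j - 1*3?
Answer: 49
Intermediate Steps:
U(S, I) = S²/3 (U(S, I) = ((S + 0)*S)/3 = (S*S)/3 = S²/3)
Y(m) = 2*m
w = 12 (w = 4 - 2*(-4) = 4 + 8 = 12)
Q(Z, j) = -3 + j (Q(Z, j) = j - 3 = -3 + j)
R = 0 (R = (0*4)*12 = 0*12 = 0)
(Q(Y(U(1, 3)), 10) + R)² = ((-3 + 10) + 0)² = (7 + 0)² = 7² = 49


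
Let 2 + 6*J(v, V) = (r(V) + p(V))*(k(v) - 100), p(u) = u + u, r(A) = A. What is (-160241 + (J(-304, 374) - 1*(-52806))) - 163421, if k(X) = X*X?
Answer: 50976707/3 ≈ 1.6992e+7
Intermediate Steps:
k(X) = X²
p(u) = 2*u
J(v, V) = -⅓ + V*(-100 + v²)/2 (J(v, V) = -⅓ + ((V + 2*V)*(v² - 100))/6 = -⅓ + ((3*V)*(-100 + v²))/6 = -⅓ + (3*V*(-100 + v²))/6 = -⅓ + V*(-100 + v²)/2)
(-160241 + (J(-304, 374) - 1*(-52806))) - 163421 = (-160241 + ((-⅓ - 50*374 + (½)*374*(-304)²) - 1*(-52806))) - 163421 = (-160241 + ((-⅓ - 18700 + (½)*374*92416) + 52806)) - 163421 = (-160241 + ((-⅓ - 18700 + 17281792) + 52806)) - 163421 = (-160241 + (51789275/3 + 52806)) - 163421 = (-160241 + 51947693/3) - 163421 = 51466970/3 - 163421 = 50976707/3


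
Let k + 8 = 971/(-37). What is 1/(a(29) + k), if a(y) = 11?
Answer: -37/860 ≈ -0.043023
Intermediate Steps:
k = -1267/37 (k = -8 + 971/(-37) = -8 + 971*(-1/37) = -8 - 971/37 = -1267/37 ≈ -34.243)
1/(a(29) + k) = 1/(11 - 1267/37) = 1/(-860/37) = -37/860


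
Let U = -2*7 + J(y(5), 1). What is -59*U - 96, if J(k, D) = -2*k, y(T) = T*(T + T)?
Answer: 6630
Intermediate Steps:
y(T) = 2*T**2 (y(T) = T*(2*T) = 2*T**2)
U = -114 (U = -2*7 - 4*5**2 = -14 - 4*25 = -14 - 2*50 = -14 - 100 = -114)
-59*U - 96 = -59*(-114) - 96 = 6726 - 96 = 6630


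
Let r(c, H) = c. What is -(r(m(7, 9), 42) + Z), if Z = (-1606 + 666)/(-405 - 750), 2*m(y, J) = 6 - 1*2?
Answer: -650/231 ≈ -2.8139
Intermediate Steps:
m(y, J) = 2 (m(y, J) = (6 - 1*2)/2 = (6 - 2)/2 = (½)*4 = 2)
Z = 188/231 (Z = -940/(-1155) = -940*(-1/1155) = 188/231 ≈ 0.81385)
-(r(m(7, 9), 42) + Z) = -(2 + 188/231) = -1*650/231 = -650/231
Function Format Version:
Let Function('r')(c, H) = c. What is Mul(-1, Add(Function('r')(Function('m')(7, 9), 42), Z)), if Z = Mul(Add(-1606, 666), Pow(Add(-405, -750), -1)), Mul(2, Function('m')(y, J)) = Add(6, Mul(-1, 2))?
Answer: Rational(-650, 231) ≈ -2.8139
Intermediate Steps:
Function('m')(y, J) = 2 (Function('m')(y, J) = Mul(Rational(1, 2), Add(6, Mul(-1, 2))) = Mul(Rational(1, 2), Add(6, -2)) = Mul(Rational(1, 2), 4) = 2)
Z = Rational(188, 231) (Z = Mul(-940, Pow(-1155, -1)) = Mul(-940, Rational(-1, 1155)) = Rational(188, 231) ≈ 0.81385)
Mul(-1, Add(Function('r')(Function('m')(7, 9), 42), Z)) = Mul(-1, Add(2, Rational(188, 231))) = Mul(-1, Rational(650, 231)) = Rational(-650, 231)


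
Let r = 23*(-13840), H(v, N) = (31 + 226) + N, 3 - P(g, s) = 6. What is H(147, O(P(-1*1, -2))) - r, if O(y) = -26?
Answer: 318551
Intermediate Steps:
P(g, s) = -3 (P(g, s) = 3 - 1*6 = 3 - 6 = -3)
H(v, N) = 257 + N
r = -318320
H(147, O(P(-1*1, -2))) - r = (257 - 26) - 1*(-318320) = 231 + 318320 = 318551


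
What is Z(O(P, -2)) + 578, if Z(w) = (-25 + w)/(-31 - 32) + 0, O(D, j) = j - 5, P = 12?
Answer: 36446/63 ≈ 578.51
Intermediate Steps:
O(D, j) = -5 + j
Z(w) = 25/63 - w/63 (Z(w) = (-25 + w)/(-63) + 0 = (-25 + w)*(-1/63) + 0 = (25/63 - w/63) + 0 = 25/63 - w/63)
Z(O(P, -2)) + 578 = (25/63 - (-5 - 2)/63) + 578 = (25/63 - 1/63*(-7)) + 578 = (25/63 + ⅑) + 578 = 32/63 + 578 = 36446/63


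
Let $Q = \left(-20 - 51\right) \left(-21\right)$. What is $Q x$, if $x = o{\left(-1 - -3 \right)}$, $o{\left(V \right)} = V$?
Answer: $2982$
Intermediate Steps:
$x = 2$ ($x = -1 - -3 = -1 + 3 = 2$)
$Q = 1491$ ($Q = \left(-71\right) \left(-21\right) = 1491$)
$Q x = 1491 \cdot 2 = 2982$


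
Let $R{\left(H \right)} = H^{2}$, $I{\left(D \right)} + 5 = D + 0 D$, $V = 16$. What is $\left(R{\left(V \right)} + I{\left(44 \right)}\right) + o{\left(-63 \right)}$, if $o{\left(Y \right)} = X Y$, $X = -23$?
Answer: $1744$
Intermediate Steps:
$o{\left(Y \right)} = - 23 Y$
$I{\left(D \right)} = -5 + D$ ($I{\left(D \right)} = -5 + \left(D + 0 D\right) = -5 + \left(D + 0\right) = -5 + D$)
$\left(R{\left(V \right)} + I{\left(44 \right)}\right) + o{\left(-63 \right)} = \left(16^{2} + \left(-5 + 44\right)\right) - -1449 = \left(256 + 39\right) + 1449 = 295 + 1449 = 1744$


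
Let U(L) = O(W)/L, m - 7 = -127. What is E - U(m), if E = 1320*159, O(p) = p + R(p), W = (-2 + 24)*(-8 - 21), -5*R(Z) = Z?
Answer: 15740681/75 ≈ 2.0988e+5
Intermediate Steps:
R(Z) = -Z/5
W = -638 (W = 22*(-29) = -638)
m = -120 (m = 7 - 127 = -120)
O(p) = 4*p/5 (O(p) = p - p/5 = 4*p/5)
U(L) = -2552/(5*L) (U(L) = ((4/5)*(-638))/L = -2552/(5*L))
E = 209880
E - U(m) = 209880 - (-2552)/(5*(-120)) = 209880 - (-2552)*(-1)/(5*120) = 209880 - 1*319/75 = 209880 - 319/75 = 15740681/75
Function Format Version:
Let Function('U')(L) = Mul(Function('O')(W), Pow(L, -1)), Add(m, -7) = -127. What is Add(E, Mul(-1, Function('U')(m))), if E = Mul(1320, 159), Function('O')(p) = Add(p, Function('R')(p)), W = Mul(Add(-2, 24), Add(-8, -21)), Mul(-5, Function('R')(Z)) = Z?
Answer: Rational(15740681, 75) ≈ 2.0988e+5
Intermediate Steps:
Function('R')(Z) = Mul(Rational(-1, 5), Z)
W = -638 (W = Mul(22, -29) = -638)
m = -120 (m = Add(7, -127) = -120)
Function('O')(p) = Mul(Rational(4, 5), p) (Function('O')(p) = Add(p, Mul(Rational(-1, 5), p)) = Mul(Rational(4, 5), p))
Function('U')(L) = Mul(Rational(-2552, 5), Pow(L, -1)) (Function('U')(L) = Mul(Mul(Rational(4, 5), -638), Pow(L, -1)) = Mul(Rational(-2552, 5), Pow(L, -1)))
E = 209880
Add(E, Mul(-1, Function('U')(m))) = Add(209880, Mul(-1, Mul(Rational(-2552, 5), Pow(-120, -1)))) = Add(209880, Mul(-1, Mul(Rational(-2552, 5), Rational(-1, 120)))) = Add(209880, Mul(-1, Rational(319, 75))) = Add(209880, Rational(-319, 75)) = Rational(15740681, 75)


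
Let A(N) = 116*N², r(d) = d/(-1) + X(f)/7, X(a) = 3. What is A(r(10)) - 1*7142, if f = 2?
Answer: 170766/49 ≈ 3485.0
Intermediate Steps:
r(d) = 3/7 - d (r(d) = d/(-1) + 3/7 = d*(-1) + 3*(⅐) = -d + 3/7 = 3/7 - d)
A(r(10)) - 1*7142 = 116*(3/7 - 1*10)² - 1*7142 = 116*(3/7 - 10)² - 7142 = 116*(-67/7)² - 7142 = 116*(4489/49) - 7142 = 520724/49 - 7142 = 170766/49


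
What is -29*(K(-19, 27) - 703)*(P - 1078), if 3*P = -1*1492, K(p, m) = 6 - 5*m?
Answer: -114028928/3 ≈ -3.8010e+7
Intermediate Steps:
P = -1492/3 (P = (-1*1492)/3 = (⅓)*(-1492) = -1492/3 ≈ -497.33)
-29*(K(-19, 27) - 703)*(P - 1078) = -29*((6 - 5*27) - 703)*(-1492/3 - 1078) = -29*((6 - 135) - 703)*(-4726)/3 = -29*(-129 - 703)*(-4726)/3 = -(-24128)*(-4726)/3 = -29*3932032/3 = -114028928/3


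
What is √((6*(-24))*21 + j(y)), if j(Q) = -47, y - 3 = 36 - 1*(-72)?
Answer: I*√3071 ≈ 55.417*I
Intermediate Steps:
y = 111 (y = 3 + (36 - 1*(-72)) = 3 + (36 + 72) = 3 + 108 = 111)
√((6*(-24))*21 + j(y)) = √((6*(-24))*21 - 47) = √(-144*21 - 47) = √(-3024 - 47) = √(-3071) = I*√3071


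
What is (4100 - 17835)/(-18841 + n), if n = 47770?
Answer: -13735/28929 ≈ -0.47478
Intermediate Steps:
(4100 - 17835)/(-18841 + n) = (4100 - 17835)/(-18841 + 47770) = -13735/28929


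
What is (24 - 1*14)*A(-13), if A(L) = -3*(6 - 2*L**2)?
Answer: 9960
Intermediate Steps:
A(L) = -18 + 6*L**2
(24 - 1*14)*A(-13) = (24 - 1*14)*(-18 + 6*(-13)**2) = (24 - 14)*(-18 + 6*169) = 10*(-18 + 1014) = 10*996 = 9960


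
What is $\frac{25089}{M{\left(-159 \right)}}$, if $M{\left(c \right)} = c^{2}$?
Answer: $\frac{8363}{8427} \approx 0.9924$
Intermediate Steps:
$\frac{25089}{M{\left(-159 \right)}} = \frac{25089}{\left(-159\right)^{2}} = \frac{25089}{25281} = 25089 \cdot \frac{1}{25281} = \frac{8363}{8427}$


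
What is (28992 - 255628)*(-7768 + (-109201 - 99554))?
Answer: 49071906628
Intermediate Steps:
(28992 - 255628)*(-7768 + (-109201 - 99554)) = -226636*(-7768 - 208755) = -226636*(-216523) = 49071906628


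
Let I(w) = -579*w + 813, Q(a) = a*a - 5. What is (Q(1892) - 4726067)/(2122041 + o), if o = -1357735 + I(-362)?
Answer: -1146408/974717 ≈ -1.1761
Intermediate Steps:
Q(a) = -5 + a² (Q(a) = a² - 5 = -5 + a²)
I(w) = 813 - 579*w
o = -1147324 (o = -1357735 + (813 - 579*(-362)) = -1357735 + (813 + 209598) = -1357735 + 210411 = -1147324)
(Q(1892) - 4726067)/(2122041 + o) = ((-5 + 1892²) - 4726067)/(2122041 - 1147324) = ((-5 + 3579664) - 4726067)/974717 = (3579659 - 4726067)*(1/974717) = -1146408*1/974717 = -1146408/974717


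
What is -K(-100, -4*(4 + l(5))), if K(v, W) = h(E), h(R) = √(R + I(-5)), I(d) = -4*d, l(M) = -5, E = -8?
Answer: -2*√3 ≈ -3.4641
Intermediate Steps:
h(R) = √(20 + R) (h(R) = √(R - 4*(-5)) = √(R + 20) = √(20 + R))
K(v, W) = 2*√3 (K(v, W) = √(20 - 8) = √12 = 2*√3)
-K(-100, -4*(4 + l(5))) = -2*√3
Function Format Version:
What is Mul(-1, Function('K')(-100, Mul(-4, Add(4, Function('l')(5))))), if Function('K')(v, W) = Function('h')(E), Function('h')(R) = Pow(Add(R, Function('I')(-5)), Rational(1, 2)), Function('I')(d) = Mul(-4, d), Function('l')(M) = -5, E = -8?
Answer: Mul(-2, Pow(3, Rational(1, 2))) ≈ -3.4641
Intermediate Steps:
Function('h')(R) = Pow(Add(20, R), Rational(1, 2)) (Function('h')(R) = Pow(Add(R, Mul(-4, -5)), Rational(1, 2)) = Pow(Add(R, 20), Rational(1, 2)) = Pow(Add(20, R), Rational(1, 2)))
Function('K')(v, W) = Mul(2, Pow(3, Rational(1, 2))) (Function('K')(v, W) = Pow(Add(20, -8), Rational(1, 2)) = Pow(12, Rational(1, 2)) = Mul(2, Pow(3, Rational(1, 2))))
Mul(-1, Function('K')(-100, Mul(-4, Add(4, Function('l')(5))))) = Mul(-1, Mul(2, Pow(3, Rational(1, 2)))) = Mul(-2, Pow(3, Rational(1, 2)))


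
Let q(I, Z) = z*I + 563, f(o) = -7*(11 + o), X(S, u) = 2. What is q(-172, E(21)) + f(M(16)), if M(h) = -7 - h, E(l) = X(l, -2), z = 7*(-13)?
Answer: 16299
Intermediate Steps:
z = -91
E(l) = 2
f(o) = -77 - 7*o
q(I, Z) = 563 - 91*I (q(I, Z) = -91*I + 563 = 563 - 91*I)
q(-172, E(21)) + f(M(16)) = (563 - 91*(-172)) + (-77 - 7*(-7 - 1*16)) = (563 + 15652) + (-77 - 7*(-7 - 16)) = 16215 + (-77 - 7*(-23)) = 16215 + (-77 + 161) = 16215 + 84 = 16299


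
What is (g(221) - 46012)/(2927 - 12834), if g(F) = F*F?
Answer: -2829/9907 ≈ -0.28556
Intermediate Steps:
g(F) = F²
(g(221) - 46012)/(2927 - 12834) = (221² - 46012)/(2927 - 12834) = (48841 - 46012)/(-9907) = 2829*(-1/9907) = -2829/9907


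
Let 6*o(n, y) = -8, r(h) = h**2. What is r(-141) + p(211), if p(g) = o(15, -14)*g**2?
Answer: -118441/3 ≈ -39480.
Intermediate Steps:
o(n, y) = -4/3 (o(n, y) = (1/6)*(-8) = -4/3)
p(g) = -4*g**2/3
r(-141) + p(211) = (-141)**2 - 4/3*211**2 = 19881 - 4/3*44521 = 19881 - 178084/3 = -118441/3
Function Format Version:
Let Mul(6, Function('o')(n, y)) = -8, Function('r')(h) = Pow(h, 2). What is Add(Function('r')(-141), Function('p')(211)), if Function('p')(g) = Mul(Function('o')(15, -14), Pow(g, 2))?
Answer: Rational(-118441, 3) ≈ -39480.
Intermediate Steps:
Function('o')(n, y) = Rational(-4, 3) (Function('o')(n, y) = Mul(Rational(1, 6), -8) = Rational(-4, 3))
Function('p')(g) = Mul(Rational(-4, 3), Pow(g, 2))
Add(Function('r')(-141), Function('p')(211)) = Add(Pow(-141, 2), Mul(Rational(-4, 3), Pow(211, 2))) = Add(19881, Mul(Rational(-4, 3), 44521)) = Add(19881, Rational(-178084, 3)) = Rational(-118441, 3)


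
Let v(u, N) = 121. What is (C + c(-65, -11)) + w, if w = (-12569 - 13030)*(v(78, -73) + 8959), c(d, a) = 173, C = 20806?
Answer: -232417941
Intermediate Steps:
w = -232438920 (w = (-12569 - 13030)*(121 + 8959) = -25599*9080 = -232438920)
(C + c(-65, -11)) + w = (20806 + 173) - 232438920 = 20979 - 232438920 = -232417941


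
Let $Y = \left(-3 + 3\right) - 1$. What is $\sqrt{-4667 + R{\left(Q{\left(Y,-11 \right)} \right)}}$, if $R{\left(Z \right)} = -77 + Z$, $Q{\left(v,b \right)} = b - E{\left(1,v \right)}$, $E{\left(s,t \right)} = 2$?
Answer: $i \sqrt{4757} \approx 68.971 i$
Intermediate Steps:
$Y = -1$ ($Y = 0 - 1 = -1$)
$Q{\left(v,b \right)} = -2 + b$ ($Q{\left(v,b \right)} = b - 2 = -2 + b$)
$\sqrt{-4667 + R{\left(Q{\left(Y,-11 \right)} \right)}} = \sqrt{-4667 - 90} = \sqrt{-4757} = i \sqrt{4757}$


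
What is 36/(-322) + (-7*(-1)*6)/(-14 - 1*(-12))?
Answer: -3399/161 ≈ -21.112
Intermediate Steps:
36/(-322) + (-7*(-1)*6)/(-14 - 1*(-12)) = 36*(-1/322) + (7*6)/(-14 + 12) = -18/161 + 42/(-2) = -18/161 + 42*(-½) = -18/161 - 21 = -3399/161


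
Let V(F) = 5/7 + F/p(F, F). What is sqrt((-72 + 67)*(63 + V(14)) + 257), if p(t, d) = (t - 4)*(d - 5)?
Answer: 2*I*sqrt(6874)/21 ≈ 7.8961*I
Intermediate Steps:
p(t, d) = (-5 + d)*(-4 + t) (p(t, d) = (-4 + t)*(-5 + d) = (-5 + d)*(-4 + t))
V(F) = 5/7 + F/(20 + F**2 - 9*F) (V(F) = 5/7 + F/(20 - 5*F - 4*F + F*F) = 5*(1/7) + F/(20 - 5*F - 4*F + F**2) = 5/7 + F/(20 + F**2 - 9*F))
sqrt((-72 + 67)*(63 + V(14)) + 257) = sqrt((-72 + 67)*(63 + (100 - 38*14 + 5*14**2)/(7*(20 + 14**2 - 9*14))) + 257) = sqrt(-5*(63 + (100 - 532 + 5*196)/(7*(20 + 196 - 126))) + 257) = sqrt(-5*(63 + (1/7)*(100 - 532 + 980)/90) + 257) = sqrt(-5*(63 + (1/7)*(1/90)*548) + 257) = sqrt(-5*(63 + 274/315) + 257) = sqrt(-5*20119/315 + 257) = sqrt(-20119/63 + 257) = sqrt(-3928/63) = 2*I*sqrt(6874)/21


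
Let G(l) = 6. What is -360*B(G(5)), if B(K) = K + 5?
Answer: -3960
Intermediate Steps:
B(K) = 5 + K
-360*B(G(5)) = -360*(5 + 6) = -360*11 = -3960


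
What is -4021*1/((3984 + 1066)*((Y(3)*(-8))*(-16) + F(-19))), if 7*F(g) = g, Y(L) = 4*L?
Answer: -28147/54201650 ≈ -0.00051930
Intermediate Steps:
F(g) = g/7
-4021*1/((3984 + 1066)*((Y(3)*(-8))*(-16) + F(-19))) = -4021*1/((3984 + 1066)*(((4*3)*(-8))*(-16) + (⅐)*(-19))) = -4021*1/(5050*((12*(-8))*(-16) - 19/7)) = -4021*1/(5050*(-96*(-16) - 19/7)) = -4021*1/(5050*(1536 - 19/7)) = -4021/((10733/7)*5050) = -4021/54201650/7 = -4021*7/54201650 = -28147/54201650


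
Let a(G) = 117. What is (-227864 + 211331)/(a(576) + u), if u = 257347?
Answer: -16533/257464 ≈ -0.064215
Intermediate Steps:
(-227864 + 211331)/(a(576) + u) = (-227864 + 211331)/(117 + 257347) = -16533/257464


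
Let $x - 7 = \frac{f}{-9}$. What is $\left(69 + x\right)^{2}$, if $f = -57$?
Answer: $\frac{61009}{9} \approx 6778.8$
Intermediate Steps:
$x = \frac{40}{3}$ ($x = 7 - \frac{57}{-9} = 7 - - \frac{19}{3} = 7 + \frac{19}{3} = \frac{40}{3} \approx 13.333$)
$\left(69 + x\right)^{2} = \left(69 + \frac{40}{3}\right)^{2} = \left(\frac{247}{3}\right)^{2} = \frac{61009}{9}$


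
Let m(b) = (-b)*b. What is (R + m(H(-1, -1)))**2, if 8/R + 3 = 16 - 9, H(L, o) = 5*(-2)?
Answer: 9604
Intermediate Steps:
H(L, o) = -10
m(b) = -b**2
R = 2 (R = 8/(-3 + (16 - 9)) = 8/(-3 + 7) = 8/4 = 8*(1/4) = 2)
(R + m(H(-1, -1)))**2 = (2 - 1*(-10)**2)**2 = (2 - 1*100)**2 = (2 - 100)**2 = (-98)**2 = 9604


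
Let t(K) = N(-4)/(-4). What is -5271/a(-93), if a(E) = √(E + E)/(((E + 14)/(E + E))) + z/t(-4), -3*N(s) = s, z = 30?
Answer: 54827185/1055314 + 4302893*I*√186/3165942 ≈ 51.953 + 18.536*I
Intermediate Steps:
N(s) = -s/3
t(K) = -⅓ (t(K) = -⅓*(-4)/(-4) = (4/3)*(-¼) = -⅓)
a(E) = -90 + 2*√2*E^(3/2)/(14 + E) (a(E) = √(E + E)/(((E + 14)/(E + E))) + 30/(-⅓) = √(2*E)/(((14 + E)/((2*E)))) + 30*(-3) = (√2*√E)/(((14 + E)*(1/(2*E)))) - 90 = (√2*√E)/(((14 + E)/(2*E))) - 90 = (√2*√E)*(2*E/(14 + E)) - 90 = 2*√2*E^(3/2)/(14 + E) - 90 = -90 + 2*√2*E^(3/2)/(14 + E))
-5271/a(-93) = -5271*(14 - 93)/(2*(-630 - 45*(-93) + √2*(-93)^(3/2))) = -5271*(-79/(2*(-630 + 4185 + √2*(-93*I*√93)))) = -5271*(-79/(2*(-630 + 4185 - 93*I*√186))) = -5271*(-79/(2*(3555 - 93*I*√186))) = -5271/(-90 + 186*I*√186/79)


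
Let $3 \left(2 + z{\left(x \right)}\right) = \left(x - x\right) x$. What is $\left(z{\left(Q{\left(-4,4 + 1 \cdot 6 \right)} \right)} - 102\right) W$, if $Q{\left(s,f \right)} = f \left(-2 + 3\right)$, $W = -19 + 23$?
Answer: $-416$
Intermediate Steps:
$W = 4$
$Q{\left(s,f \right)} = f$ ($Q{\left(s,f \right)} = f 1 = f$)
$z{\left(x \right)} = -2$ ($z{\left(x \right)} = -2 + \frac{\left(x - x\right) x}{3} = -2 + \frac{0 x}{3} = -2 + \frac{1}{3} \cdot 0 = -2 + 0 = -2$)
$\left(z{\left(Q{\left(-4,4 + 1 \cdot 6 \right)} \right)} - 102\right) W = \left(-2 - 102\right) 4 = \left(-104\right) 4 = -416$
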